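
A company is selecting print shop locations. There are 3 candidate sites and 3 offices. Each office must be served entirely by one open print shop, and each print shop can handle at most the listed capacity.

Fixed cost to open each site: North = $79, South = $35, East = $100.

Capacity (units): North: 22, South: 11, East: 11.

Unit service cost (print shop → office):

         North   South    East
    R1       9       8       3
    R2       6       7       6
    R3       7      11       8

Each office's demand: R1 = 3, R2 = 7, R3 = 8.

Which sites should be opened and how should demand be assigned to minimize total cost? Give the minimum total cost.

Open {North}: R1→North 9·3=27, R2→North 6·7=42, R3→North 7·8=56.
Loads: North carries 18/22. Service 125; fixed 79; total 204.
Next best feasible plan costs 236.

Minimum total cost: 204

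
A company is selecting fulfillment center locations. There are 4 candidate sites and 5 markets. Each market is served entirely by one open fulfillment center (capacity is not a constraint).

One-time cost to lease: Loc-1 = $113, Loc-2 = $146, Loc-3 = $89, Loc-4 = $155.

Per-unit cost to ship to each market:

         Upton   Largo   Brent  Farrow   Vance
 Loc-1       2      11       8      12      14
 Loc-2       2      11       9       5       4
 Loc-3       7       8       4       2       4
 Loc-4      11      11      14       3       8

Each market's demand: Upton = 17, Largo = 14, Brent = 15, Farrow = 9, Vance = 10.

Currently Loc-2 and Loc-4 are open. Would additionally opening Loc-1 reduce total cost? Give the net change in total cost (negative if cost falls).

Current service cost with {Loc-2, Loc-4}: 390.
Adding Loc-1: each market re-picks its cheapest; new service cost 375, saving 15.
Extra fixed cost: 113. Net change = 113 − 15 = 98.
(Totals: 691 → 789.)

No — net change +98 (cost rises by 98).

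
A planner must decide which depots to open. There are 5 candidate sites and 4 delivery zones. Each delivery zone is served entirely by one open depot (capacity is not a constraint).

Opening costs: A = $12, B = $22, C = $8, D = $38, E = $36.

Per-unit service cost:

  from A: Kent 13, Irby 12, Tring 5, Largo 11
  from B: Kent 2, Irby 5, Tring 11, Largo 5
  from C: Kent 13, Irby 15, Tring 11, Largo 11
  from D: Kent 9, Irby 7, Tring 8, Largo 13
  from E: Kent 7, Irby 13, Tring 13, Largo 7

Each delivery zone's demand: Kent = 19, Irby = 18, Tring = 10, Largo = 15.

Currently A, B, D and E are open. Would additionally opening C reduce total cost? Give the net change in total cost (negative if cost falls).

No — net change +8 (cost rises by 8).

Current service cost with {A, B, D, E}: 253.
Adding C: each delivery zone re-picks its cheapest; new service cost 253, saving 0.
Extra fixed cost: 8. Net change = 8 − 0 = 8.
(Totals: 361 → 369.)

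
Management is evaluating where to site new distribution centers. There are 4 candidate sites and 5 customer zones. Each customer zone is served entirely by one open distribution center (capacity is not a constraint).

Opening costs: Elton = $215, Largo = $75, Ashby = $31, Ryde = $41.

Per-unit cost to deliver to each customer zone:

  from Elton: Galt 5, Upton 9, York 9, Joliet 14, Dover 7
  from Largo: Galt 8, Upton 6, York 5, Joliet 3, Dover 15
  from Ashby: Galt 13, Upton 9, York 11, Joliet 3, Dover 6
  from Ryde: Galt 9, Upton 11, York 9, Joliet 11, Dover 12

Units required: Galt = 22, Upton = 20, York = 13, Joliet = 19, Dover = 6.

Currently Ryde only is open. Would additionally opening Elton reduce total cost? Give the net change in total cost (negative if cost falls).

Current service cost with {Ryde}: 816.
Adding Elton: each customer zone re-picks its cheapest; new service cost 658, saving 158.
Extra fixed cost: 215. Net change = 215 − 158 = 57.
(Totals: 857 → 914.)

No — net change +57 (cost rises by 57).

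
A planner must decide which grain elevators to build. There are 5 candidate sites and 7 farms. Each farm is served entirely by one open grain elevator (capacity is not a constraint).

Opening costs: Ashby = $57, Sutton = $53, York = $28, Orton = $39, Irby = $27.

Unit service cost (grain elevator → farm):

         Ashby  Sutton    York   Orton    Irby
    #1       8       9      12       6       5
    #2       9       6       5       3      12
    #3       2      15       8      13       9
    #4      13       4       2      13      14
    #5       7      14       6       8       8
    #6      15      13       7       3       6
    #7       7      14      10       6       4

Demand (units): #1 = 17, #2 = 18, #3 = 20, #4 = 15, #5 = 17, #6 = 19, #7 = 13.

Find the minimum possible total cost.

Minimum total cost: 571

For any fixed open set, each farm goes to its cheapest open site; total = fixed + service.
{Ashby, York, Orton, Irby}: #1→Irby 5·17=85, #2→Orton 3·18=54, #3→Ashby 2·20=40, #4→York 2·15=30, #5→York 6·17=102, #6→Orton 3·19=57, #7→Irby 4·13=52. Service 420; fixed 151; total 571.
{Ashby, York, Orton}: service 463 + fixed 124 = 587
{Ashby, Sutton, York, Orton, Irby}: #1→Irby 5·17=85, #2→Orton 3·18=54, #3→Ashby 2·20=40, #4→York 2·15=30, #5→York 6·17=102, #6→Orton 3·19=57, #7→Irby 4·13=52. Service 420; fixed 204; total 624.
{Irby}: #1→Irby 5·17=85, #2→Irby 12·18=216, #3→Irby 9·20=180, #4→Irby 14·15=210, #5→Irby 8·17=136, #6→Irby 6·19=114, #7→Irby 4·13=52. Service 993; fixed 27; total 1020.
No other subset beats 571.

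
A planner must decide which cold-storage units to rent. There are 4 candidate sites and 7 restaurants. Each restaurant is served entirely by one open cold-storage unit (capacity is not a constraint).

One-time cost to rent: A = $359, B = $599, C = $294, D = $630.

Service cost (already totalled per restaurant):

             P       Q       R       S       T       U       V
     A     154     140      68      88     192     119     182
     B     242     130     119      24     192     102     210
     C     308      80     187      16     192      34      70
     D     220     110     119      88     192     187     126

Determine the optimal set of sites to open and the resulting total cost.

For any fixed open set, each restaurant goes to its cheapest open site; total = fixed + service.
{C}: P→C 308, Q→C 80, R→C 187, S→C 16, T→C 192, U→C 34, V→C 70. Service 887; fixed 294; total 1181.
{A, C}: service 614 + fixed 653 = 1267
{A}: service 943 + fixed 359 = 1302
{A, B, C, D}: P→A 154, Q→C 80, R→A 68, S→C 16, T→A 192, U→C 34, V→C 70. Service 614; fixed 1882; total 2496.
No other subset beats 1181.

Open C only; minimum total cost 1181.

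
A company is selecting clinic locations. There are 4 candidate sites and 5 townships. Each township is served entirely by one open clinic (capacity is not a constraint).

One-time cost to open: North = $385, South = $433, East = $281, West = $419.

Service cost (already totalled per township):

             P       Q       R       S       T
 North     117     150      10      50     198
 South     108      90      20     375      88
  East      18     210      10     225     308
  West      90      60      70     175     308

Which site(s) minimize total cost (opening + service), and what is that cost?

For any fixed open set, each township goes to its cheapest open site; total = fixed + service.
{North}: P→North 117, Q→North 150, R→North 10, S→North 50, T→North 198. Service 525; fixed 385; total 910.
{East}: service 771 + fixed 281 = 1052
{North, East}: P→East 18, Q→North 150, R→North 10, S→North 50, T→North 198. Service 426; fixed 666; total 1092.
{North, South, East, West}: service 226 + fixed 1518 = 1744
No other subset beats 910.

Open North only; minimum total cost 910.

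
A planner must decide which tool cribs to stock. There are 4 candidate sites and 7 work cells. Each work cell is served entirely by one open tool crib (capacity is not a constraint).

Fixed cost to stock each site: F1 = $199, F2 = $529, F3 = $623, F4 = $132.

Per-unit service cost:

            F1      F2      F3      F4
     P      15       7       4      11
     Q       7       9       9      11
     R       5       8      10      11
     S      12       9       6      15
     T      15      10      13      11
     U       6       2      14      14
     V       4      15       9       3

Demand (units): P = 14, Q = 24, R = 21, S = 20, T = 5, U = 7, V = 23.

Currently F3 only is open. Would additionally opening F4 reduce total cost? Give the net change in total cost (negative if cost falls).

Yes — net change −16 (cost falls by 16).

Current service cost with {F3}: 972.
Adding F4: each work cell re-picks its cheapest; new service cost 824, saving 148.
Extra fixed cost: 132. Net change = 132 − 148 = -16.
(Totals: 1595 → 1579.)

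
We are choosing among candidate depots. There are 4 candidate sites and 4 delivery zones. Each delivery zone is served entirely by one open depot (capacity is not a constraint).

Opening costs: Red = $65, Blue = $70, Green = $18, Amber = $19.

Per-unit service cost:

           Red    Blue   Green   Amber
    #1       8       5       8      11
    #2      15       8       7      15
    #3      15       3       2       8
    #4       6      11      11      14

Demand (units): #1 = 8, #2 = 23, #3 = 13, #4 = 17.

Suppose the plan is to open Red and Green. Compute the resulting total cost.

Total cost: 436

Each delivery zone is assigned to its cheapest site among the open ones.
{Red, Green}: #1→Red 8·8=64, #2→Green 7·23=161, #3→Green 2·13=26, #4→Red 6·17=102. Service 353; fixed 83; total 436.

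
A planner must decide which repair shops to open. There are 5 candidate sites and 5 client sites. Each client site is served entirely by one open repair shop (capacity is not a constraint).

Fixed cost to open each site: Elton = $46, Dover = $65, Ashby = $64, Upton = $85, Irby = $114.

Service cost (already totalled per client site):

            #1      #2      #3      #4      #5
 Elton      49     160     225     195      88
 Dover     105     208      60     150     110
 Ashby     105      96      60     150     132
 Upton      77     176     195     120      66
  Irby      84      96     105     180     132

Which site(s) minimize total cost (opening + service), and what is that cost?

Open Elton and Ashby; minimum total cost 553.

For any fixed open set, each client site goes to its cheapest open site; total = fixed + service.
{Elton, Ashby}: #1→Elton 49, #2→Ashby 96, #3→Ashby 60, #4→Ashby 150, #5→Elton 88. Service 443; fixed 110; total 553.
{Ashby, Upton}: #1→Upton 77, #2→Ashby 96, #3→Ashby 60, #4→Upton 120, #5→Upton 66. Service 419; fixed 149; total 568.
{Elton, Ashby, Upton}: service 391 + fixed 195 = 586
{Elton, Dover, Ashby, Upton, Irby}: #1→Elton 49, #2→Ashby 96, #3→Dover 60, #4→Upton 120, #5→Upton 66. Service 391; fixed 374; total 765.
No other subset beats 553.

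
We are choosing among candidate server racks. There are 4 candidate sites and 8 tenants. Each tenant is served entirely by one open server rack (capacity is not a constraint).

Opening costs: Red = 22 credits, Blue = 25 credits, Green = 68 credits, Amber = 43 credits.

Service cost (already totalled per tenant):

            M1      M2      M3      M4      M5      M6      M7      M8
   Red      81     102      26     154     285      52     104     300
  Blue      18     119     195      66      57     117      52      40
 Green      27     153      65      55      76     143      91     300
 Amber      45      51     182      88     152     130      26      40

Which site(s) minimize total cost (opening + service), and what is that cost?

For any fixed open set, each tenant goes to its cheapest open site; total = fixed + service.
{Red, Blue, Amber}: M1→Blue 18, M2→Amber 51, M3→Red 26, M4→Blue 66, M5→Blue 57, M6→Red 52, M7→Amber 26, M8→Blue 40. Service 336; fixed 90; total 426.
{Red, Blue}: service 413 + fixed 47 = 460
{Red, Blue, Green, Amber}: service 325 + fixed 158 = 483
{Red}: service 1104 + fixed 22 = 1126
(All 15 nonempty subsets were checked; Red, Blue and Amber is lowest.)

Open Red, Blue and Amber; minimum total cost 426.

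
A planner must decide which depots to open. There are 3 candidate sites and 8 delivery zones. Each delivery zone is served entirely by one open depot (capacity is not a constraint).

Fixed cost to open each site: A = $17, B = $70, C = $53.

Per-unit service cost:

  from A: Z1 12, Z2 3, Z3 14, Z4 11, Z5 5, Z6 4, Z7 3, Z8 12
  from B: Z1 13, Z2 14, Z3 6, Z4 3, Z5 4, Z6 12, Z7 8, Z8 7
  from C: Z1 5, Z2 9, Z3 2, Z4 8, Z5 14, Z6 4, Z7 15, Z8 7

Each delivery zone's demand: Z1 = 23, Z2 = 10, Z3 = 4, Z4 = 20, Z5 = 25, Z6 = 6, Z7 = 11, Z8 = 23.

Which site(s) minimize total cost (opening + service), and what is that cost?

For any fixed open set, each delivery zone goes to its cheapest open site; total = fixed + service.
{A, B, C}: Z1→C 5·23=115, Z2→A 3·10=30, Z3→C 2·4=8, Z4→B 3·20=60, Z5→B 4·25=100, Z6→A 4·6=24, Z7→A 3·11=33, Z8→B 7·23=161. Service 531; fixed 140; total 671.
{A, C}: service 656 + fixed 70 = 726
{B, C}: service 646 + fixed 123 = 769
{A}: Z1→A 12·23=276, Z2→A 3·10=30, Z3→A 14·4=56, Z4→A 11·20=220, Z5→A 5·25=125, Z6→A 4·6=24, Z7→A 3·11=33, Z8→A 12·23=276. Service 1040; fixed 17; total 1057.
No other subset beats 671.

Open A, B and C; minimum total cost 671.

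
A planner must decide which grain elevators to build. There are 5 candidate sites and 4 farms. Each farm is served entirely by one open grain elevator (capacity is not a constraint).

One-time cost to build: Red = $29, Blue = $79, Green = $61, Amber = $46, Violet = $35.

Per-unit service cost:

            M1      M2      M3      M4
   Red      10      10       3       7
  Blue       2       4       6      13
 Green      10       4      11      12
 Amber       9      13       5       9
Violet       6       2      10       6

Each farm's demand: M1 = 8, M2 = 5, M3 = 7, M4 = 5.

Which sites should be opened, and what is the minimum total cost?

Open Red and Violet; minimum total cost 173.

For any fixed open set, each farm goes to its cheapest open site; total = fixed + service.
{Red, Violet}: M1→Violet 6·8=48, M2→Violet 2·5=10, M3→Red 3·7=21, M4→Violet 6·5=30. Service 109; fixed 64; total 173.
{Violet}: service 158 + fixed 35 = 193
{Red, Blue}: service 92 + fixed 108 = 200
{Red, Blue, Green, Amber, Violet}: service 77 + fixed 250 = 327
No other subset beats 173.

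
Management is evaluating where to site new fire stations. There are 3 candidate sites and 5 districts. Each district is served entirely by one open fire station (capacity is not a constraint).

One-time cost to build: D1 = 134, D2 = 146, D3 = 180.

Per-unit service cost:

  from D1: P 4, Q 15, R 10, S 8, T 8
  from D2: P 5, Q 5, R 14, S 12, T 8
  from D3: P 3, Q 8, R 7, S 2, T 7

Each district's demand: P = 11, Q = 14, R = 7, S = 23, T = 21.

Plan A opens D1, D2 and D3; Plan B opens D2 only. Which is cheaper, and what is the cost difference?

Plan A: {D1, D2, D3}: P→D3 3·11=33, Q→D2 5·14=70, R→D3 7·7=49, S→D3 2·23=46, T→D3 7·21=147. Service 345; fixed 460; total 805.
Plan B: {D2}: P→D2 5·11=55, Q→D2 5·14=70, R→D2 14·7=98, S→D2 12·23=276, T→D2 8·21=168. Service 667; fixed 146; total 813.
Difference: |805 − 813| = 8.

Plan A is cheaper by 8.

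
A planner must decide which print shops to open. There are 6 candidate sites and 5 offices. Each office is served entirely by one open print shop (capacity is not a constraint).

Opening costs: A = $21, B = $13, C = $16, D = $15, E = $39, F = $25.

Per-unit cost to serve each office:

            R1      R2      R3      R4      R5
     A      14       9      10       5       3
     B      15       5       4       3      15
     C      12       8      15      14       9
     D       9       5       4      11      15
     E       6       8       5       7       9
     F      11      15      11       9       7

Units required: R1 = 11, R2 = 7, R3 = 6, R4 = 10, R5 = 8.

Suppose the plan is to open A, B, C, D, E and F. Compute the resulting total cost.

Total cost: 308

Each office is assigned to its cheapest site among the open ones.
{A, B, C, D, E, F}: R1→E 6·11=66, R2→B 5·7=35, R3→B 4·6=24, R4→B 3·10=30, R5→A 3·8=24. Service 179; fixed 129; total 308.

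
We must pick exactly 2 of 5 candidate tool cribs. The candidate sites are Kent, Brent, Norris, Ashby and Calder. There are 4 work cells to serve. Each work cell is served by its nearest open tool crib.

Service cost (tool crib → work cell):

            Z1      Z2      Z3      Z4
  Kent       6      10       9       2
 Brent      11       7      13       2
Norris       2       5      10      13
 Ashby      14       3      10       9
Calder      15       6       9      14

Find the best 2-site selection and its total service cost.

Choose Kent and Norris; total service cost 18.

With exactly 2 open, each work cell uses its cheapest among the chosen.
{Kent, Norris}: Z1→Norris 2, Z2→Norris 5, Z3→Kent 9, Z4→Kent 2. Service cost 18.
{Brent, Norris}: service cost 19
{Kent, Ashby}: service cost 20
Among all 10 size-2 choices, {Kent, Norris} is lowest.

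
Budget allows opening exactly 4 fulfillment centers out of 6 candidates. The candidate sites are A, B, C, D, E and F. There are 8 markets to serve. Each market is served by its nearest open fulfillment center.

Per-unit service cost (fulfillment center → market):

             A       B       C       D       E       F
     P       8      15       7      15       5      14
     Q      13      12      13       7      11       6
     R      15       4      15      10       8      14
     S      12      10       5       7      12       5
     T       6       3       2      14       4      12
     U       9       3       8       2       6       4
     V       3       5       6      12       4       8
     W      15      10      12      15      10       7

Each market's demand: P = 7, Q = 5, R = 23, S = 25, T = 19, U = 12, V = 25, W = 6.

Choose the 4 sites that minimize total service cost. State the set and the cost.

Choose A, B, C and F; total service cost 487.

With exactly 4 open, each market uses its cheapest among the chosen.
{A, B, C, F}: P→C 7·7=49, Q→F 6·5=30, R→B 4·23=92, S→C 5·25=125, T→C 2·19=38, U→B 3·12=36, V→A 3·25=75, W→F 7·6=42. Service cost 487.
{A, B, E, F}: service cost 492
{A, B, C, D}: service cost 498
Among all 15 size-4 choices, {A, B, C, F} is lowest.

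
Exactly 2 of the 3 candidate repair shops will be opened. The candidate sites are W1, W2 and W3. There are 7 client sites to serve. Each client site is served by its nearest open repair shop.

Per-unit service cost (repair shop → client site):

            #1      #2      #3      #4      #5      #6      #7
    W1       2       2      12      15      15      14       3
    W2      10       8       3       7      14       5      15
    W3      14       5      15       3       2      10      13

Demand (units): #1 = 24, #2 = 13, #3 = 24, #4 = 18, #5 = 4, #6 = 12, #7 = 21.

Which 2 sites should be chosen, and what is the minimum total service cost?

With exactly 2 open, each client site uses its cheapest among the chosen.
{W1, W2}: #1→W1 2·24=48, #2→W1 2·13=26, #3→W2 3·24=72, #4→W2 7·18=126, #5→W2 14·4=56, #6→W2 5·12=60, #7→W1 3·21=63. Service cost 451.
{W1, W3}: service cost 607
{W2, W3}: service cost 772
Among all 3 size-2 choices, {W1, W2} is lowest.

Choose W1 and W2; total service cost 451.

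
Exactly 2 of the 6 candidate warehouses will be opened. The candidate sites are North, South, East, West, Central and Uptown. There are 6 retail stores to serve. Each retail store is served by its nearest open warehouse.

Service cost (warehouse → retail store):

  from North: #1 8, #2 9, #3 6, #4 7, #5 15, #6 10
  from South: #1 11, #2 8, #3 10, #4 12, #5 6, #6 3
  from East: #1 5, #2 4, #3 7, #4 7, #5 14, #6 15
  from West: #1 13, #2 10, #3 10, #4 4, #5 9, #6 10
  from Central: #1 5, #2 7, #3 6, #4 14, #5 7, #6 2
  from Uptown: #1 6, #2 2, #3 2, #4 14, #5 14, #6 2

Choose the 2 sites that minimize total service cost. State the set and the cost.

With exactly 2 open, each retail store uses its cheapest among the chosen.
{West, Uptown}: #1→Uptown 6, #2→Uptown 2, #3→Uptown 2, #4→West 4, #5→West 9, #6→Uptown 2. Service cost 25.
{South, Uptown}: service cost 30
{East, Central}: service cost 31
Among all 15 size-2 choices, {West, Uptown} is lowest.

Choose West and Uptown; total service cost 25.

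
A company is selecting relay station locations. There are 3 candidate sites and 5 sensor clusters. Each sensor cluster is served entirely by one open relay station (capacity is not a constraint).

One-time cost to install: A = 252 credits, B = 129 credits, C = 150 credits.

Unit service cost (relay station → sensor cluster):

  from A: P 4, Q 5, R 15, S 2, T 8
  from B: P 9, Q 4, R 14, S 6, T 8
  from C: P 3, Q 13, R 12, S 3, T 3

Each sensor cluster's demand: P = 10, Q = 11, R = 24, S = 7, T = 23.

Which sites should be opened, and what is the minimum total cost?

For any fixed open set, each sensor cluster goes to its cheapest open site; total = fixed + service.
{C}: P→C 3·10=30, Q→C 13·11=143, R→C 12·24=288, S→C 3·7=21, T→C 3·23=69. Service 551; fixed 150; total 701.
{B, C}: service 452 + fixed 279 = 731
{B}: service 696 + fixed 129 = 825
{A, B, C}: service 445 + fixed 531 = 976
(All 7 nonempty subsets were checked; C only is lowest.)

Open C only; minimum total cost 701.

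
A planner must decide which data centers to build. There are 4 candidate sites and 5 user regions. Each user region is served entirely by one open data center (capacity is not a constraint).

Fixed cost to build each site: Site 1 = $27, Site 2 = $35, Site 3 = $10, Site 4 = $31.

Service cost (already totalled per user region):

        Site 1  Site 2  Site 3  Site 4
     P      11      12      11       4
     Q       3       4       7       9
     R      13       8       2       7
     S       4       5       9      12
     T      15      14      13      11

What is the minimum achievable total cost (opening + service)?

Minimum total cost: 52

For any fixed open set, each user region goes to its cheapest open site; total = fixed + service.
{Site 3}: P→Site 3 11, Q→Site 3 7, R→Site 3 2, S→Site 3 9, T→Site 3 13. Service 42; fixed 10; total 52.
{Site 1, Site 3}: service 33 + fixed 37 = 70
{Site 1}: service 46 + fixed 27 = 73
{Site 1, Site 2, Site 3, Site 4}: service 24 + fixed 103 = 127
No other subset beats 52.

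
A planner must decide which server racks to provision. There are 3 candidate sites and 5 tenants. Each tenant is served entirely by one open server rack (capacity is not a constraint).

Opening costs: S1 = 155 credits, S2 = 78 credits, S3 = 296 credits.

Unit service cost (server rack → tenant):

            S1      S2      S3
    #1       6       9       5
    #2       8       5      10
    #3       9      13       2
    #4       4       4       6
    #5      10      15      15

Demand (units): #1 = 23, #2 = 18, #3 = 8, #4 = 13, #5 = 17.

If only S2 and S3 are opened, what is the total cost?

Total cost: 902

Each tenant is assigned to its cheapest site among the open ones.
{S2, S3}: #1→S3 5·23=115, #2→S2 5·18=90, #3→S3 2·8=16, #4→S2 4·13=52, #5→S2 15·17=255. Service 528; fixed 374; total 902.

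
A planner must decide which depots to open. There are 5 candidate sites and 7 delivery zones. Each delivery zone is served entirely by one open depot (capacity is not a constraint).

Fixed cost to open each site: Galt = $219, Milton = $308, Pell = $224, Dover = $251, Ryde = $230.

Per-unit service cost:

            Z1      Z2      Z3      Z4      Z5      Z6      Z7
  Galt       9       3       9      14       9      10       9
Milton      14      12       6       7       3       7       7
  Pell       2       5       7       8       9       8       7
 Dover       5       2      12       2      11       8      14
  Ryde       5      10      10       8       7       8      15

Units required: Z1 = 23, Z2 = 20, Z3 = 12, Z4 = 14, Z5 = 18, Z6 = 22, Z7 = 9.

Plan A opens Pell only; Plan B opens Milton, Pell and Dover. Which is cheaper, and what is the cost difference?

Plan A is cheaper by 273.

Plan A: {Pell}: Z1→Pell 2·23=46, Z2→Pell 5·20=100, Z3→Pell 7·12=84, Z4→Pell 8·14=112, Z5→Pell 9·18=162, Z6→Pell 8·22=176, Z7→Pell 7·9=63. Service 743; fixed 224; total 967.
Plan B: {Milton, Pell, Dover}: Z1→Pell 2·23=46, Z2→Dover 2·20=40, Z3→Milton 6·12=72, Z4→Dover 2·14=28, Z5→Milton 3·18=54, Z6→Milton 7·22=154, Z7→Milton 7·9=63. Service 457; fixed 783; total 1240.
Difference: |967 − 1240| = 273.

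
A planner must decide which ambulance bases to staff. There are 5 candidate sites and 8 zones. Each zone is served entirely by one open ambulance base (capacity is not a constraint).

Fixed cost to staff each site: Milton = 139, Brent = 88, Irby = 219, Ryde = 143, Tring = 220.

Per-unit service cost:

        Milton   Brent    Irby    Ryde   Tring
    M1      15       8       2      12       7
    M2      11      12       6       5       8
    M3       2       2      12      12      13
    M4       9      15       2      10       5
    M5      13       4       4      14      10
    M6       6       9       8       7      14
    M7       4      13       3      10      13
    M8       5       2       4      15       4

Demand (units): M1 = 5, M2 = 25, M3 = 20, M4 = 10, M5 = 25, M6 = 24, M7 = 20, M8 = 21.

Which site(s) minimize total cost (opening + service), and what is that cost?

Open Brent and Irby; minimum total cost 921.

For any fixed open set, each zone goes to its cheapest open site; total = fixed + service.
{Brent, Irby}: M1→Irby 2·5=10, M2→Irby 6·25=150, M3→Brent 2·20=40, M4→Irby 2·10=20, M5→Brent 4·25=100, M6→Irby 8·24=192, M7→Irby 3·20=60, M8→Brent 2·21=42. Service 614; fixed 307; total 921.
{Milton, Irby}: service 608 + fixed 358 = 966
{Milton, Brent, Irby}: service 566 + fixed 446 = 1012
{Milton, Brent, Irby, Ryde, Tring}: service 541 + fixed 809 = 1350
No other subset beats 921.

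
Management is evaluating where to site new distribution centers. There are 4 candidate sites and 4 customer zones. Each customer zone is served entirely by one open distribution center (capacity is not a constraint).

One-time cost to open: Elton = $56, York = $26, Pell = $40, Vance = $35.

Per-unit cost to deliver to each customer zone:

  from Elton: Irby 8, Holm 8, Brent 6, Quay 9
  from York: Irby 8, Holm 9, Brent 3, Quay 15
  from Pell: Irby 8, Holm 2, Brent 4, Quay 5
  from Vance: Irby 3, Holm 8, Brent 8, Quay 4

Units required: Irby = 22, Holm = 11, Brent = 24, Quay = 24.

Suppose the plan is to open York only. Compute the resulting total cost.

Each customer zone is assigned to its cheapest site among the open ones.
{York}: Irby→York 8·22=176, Holm→York 9·11=99, Brent→York 3·24=72, Quay→York 15·24=360. Service 707; fixed 26; total 733.

Total cost: 733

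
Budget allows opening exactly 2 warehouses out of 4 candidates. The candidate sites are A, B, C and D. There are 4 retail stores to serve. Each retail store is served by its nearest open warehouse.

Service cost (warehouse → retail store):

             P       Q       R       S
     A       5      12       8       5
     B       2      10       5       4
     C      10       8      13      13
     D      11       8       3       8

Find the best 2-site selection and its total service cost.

Choose B and D; total service cost 17.

With exactly 2 open, each retail store uses its cheapest among the chosen.
{B, D}: P→B 2, Q→D 8, R→D 3, S→B 4. Service cost 17.
{B, C}: service cost 19
{A, B}: service cost 21
Among all 6 size-2 choices, {B, D} is lowest.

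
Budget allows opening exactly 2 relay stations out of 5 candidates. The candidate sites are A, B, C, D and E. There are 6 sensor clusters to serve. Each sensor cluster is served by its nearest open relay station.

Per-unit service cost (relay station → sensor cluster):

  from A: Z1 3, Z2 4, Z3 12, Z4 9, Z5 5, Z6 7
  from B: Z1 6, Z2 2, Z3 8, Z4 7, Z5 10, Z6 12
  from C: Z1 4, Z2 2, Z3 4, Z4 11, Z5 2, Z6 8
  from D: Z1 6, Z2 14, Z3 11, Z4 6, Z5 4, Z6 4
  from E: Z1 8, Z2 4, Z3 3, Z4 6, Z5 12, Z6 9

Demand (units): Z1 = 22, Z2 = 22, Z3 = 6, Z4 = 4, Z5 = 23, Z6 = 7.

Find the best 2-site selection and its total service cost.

Choose C and D; total service cost 254.

With exactly 2 open, each sensor cluster uses its cheapest among the chosen.
{C, D}: Z1→C 4·22=88, Z2→C 2·22=44, Z3→C 4·6=24, Z4→D 6·4=24, Z5→C 2·23=46, Z6→D 4·7=28. Service cost 254.
{A, C}: service cost 265
{C, E}: service cost 276
Among all 10 size-2 choices, {C, D} is lowest.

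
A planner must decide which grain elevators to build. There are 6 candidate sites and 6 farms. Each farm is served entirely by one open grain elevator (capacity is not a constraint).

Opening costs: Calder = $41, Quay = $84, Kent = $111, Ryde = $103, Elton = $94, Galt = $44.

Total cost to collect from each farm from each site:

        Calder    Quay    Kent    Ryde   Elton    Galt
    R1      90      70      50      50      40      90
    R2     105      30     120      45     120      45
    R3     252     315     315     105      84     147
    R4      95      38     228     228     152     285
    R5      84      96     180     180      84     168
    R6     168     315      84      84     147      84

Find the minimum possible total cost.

Minimum total cost: 582

For any fixed open set, each farm goes to its cheapest open site; total = fixed + service.
{Quay, Elton, Galt}: R1→Elton 40, R2→Quay 30, R3→Elton 84, R4→Quay 38, R5→Elton 84, R6→Galt 84. Service 360; fixed 222; total 582.
{Quay, Ryde}: service 403 + fixed 187 = 590
{Quay, Galt}: R1→Quay 70, R2→Quay 30, R3→Galt 147, R4→Quay 38, R5→Quay 96, R6→Galt 84. Service 465; fixed 128; total 593.
{Calder, Quay, Kent, Ryde, Elton, Galt}: R1→Elton 40, R2→Quay 30, R3→Elton 84, R4→Quay 38, R5→Calder 84, R6→Kent 84. Service 360; fixed 477; total 837.
No other subset beats 582.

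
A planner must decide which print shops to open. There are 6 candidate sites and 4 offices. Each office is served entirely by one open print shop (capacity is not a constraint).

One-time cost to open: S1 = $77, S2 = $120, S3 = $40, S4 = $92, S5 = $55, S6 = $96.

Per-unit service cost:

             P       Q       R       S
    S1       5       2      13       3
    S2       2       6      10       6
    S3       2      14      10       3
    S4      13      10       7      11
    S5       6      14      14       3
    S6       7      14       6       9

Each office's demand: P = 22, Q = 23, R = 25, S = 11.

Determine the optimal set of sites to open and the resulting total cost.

Open S1, S3 and S6; minimum total cost 486.

For any fixed open set, each office goes to its cheapest open site; total = fixed + service.
{S1, S3, S6}: P→S3 2·22=44, Q→S1 2·23=46, R→S6 6·25=150, S→S1 3·11=33. Service 273; fixed 213; total 486.
{S1, S3}: P→S3 2·22=44, Q→S1 2·23=46, R→S3 10·25=250, S→S1 3·11=33. Service 373; fixed 117; total 490.
{S1, S3, S4}: service 298 + fixed 209 = 507
{S1, S2, S3, S4, S5, S6}: P→S2 2·22=44, Q→S1 2·23=46, R→S6 6·25=150, S→S1 3·11=33. Service 273; fixed 480; total 753.
No other subset beats 486.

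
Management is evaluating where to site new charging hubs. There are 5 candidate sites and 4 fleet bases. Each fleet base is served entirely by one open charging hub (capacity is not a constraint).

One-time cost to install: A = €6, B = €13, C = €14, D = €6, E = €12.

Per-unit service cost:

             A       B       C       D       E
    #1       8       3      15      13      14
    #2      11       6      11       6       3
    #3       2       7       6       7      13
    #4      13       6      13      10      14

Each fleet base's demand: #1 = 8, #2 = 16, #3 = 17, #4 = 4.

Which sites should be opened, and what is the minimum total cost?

For any fixed open set, each fleet base goes to its cheapest open site; total = fixed + service.
{A, B, E}: #1→B 3·8=24, #2→E 3·16=48, #3→A 2·17=34, #4→B 6·4=24. Service 130; fixed 31; total 161.
{A, B, D, E}: service 130 + fixed 37 = 167
{A, B, C, E}: #1→B 3·8=24, #2→E 3·16=48, #3→A 2·17=34, #4→B 6·4=24. Service 130; fixed 45; total 175.
{A, B, C, D, E}: #1→B 3·8=24, #2→E 3·16=48, #3→A 2·17=34, #4→B 6·4=24. Service 130; fixed 51; total 181.
No other subset beats 161.

Open A, B and E; minimum total cost 161.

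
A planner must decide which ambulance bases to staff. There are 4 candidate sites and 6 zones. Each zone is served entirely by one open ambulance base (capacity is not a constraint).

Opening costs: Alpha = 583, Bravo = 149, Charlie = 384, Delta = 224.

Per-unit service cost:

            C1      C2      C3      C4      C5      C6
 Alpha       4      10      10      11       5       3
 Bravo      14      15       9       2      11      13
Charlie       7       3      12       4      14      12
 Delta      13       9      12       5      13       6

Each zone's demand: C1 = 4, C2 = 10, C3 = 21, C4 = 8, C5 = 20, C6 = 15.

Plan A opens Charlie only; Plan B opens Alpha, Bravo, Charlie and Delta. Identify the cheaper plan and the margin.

Plan A: {Charlie}: C1→Charlie 7·4=28, C2→Charlie 3·10=30, C3→Charlie 12·21=252, C4→Charlie 4·8=32, C5→Charlie 14·20=280, C6→Charlie 12·15=180. Service 802; fixed 384; total 1186.
Plan B: {Alpha, Bravo, Charlie, Delta}: C1→Alpha 4·4=16, C2→Charlie 3·10=30, C3→Bravo 9·21=189, C4→Bravo 2·8=16, C5→Alpha 5·20=100, C6→Alpha 3·15=45. Service 396; fixed 1340; total 1736.
Difference: |1186 − 1736| = 550.

Plan A is cheaper by 550.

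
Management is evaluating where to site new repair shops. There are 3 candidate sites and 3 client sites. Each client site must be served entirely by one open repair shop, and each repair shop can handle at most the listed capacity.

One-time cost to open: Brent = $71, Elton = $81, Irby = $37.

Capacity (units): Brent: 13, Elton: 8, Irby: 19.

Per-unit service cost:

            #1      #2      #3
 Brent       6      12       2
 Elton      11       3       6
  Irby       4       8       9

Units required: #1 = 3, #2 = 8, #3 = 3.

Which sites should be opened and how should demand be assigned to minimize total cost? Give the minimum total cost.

Open {Irby}: #1→Irby 4·3=12, #2→Irby 8·8=64, #3→Irby 9·3=27.
Loads: Irby carries 14/19. Service 103; fixed 37; total 140.
Next best feasible plan costs 181.

Minimum total cost: 140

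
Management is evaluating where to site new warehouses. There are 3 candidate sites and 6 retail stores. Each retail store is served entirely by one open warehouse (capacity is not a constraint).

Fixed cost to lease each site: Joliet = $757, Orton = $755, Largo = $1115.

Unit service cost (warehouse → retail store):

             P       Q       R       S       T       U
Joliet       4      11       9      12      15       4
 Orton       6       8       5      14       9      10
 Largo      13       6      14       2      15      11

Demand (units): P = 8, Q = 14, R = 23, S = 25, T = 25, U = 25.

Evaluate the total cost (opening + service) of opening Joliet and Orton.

Total cost: 2396

Each retail store is assigned to its cheapest site among the open ones.
{Joliet, Orton}: P→Joliet 4·8=32, Q→Orton 8·14=112, R→Orton 5·23=115, S→Joliet 12·25=300, T→Orton 9·25=225, U→Joliet 4·25=100. Service 884; fixed 1512; total 2396.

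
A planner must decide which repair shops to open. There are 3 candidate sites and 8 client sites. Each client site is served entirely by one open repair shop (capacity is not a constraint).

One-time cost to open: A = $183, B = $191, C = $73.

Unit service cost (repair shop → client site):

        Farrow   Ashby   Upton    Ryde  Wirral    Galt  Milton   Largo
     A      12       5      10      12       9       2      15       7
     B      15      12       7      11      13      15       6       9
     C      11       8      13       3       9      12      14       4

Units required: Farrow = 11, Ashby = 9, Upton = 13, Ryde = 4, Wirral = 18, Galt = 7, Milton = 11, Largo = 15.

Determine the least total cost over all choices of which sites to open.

Minimum total cost: 907

For any fixed open set, each client site goes to its cheapest open site; total = fixed + service.
{C}: Farrow→C 11·11=121, Ashby→C 8·9=72, Upton→C 13·13=169, Ryde→C 3·4=12, Wirral→C 9·18=162, Galt→C 12·7=84, Milton→C 14·11=154, Largo→C 4·15=60. Service 834; fixed 73; total 907.
{B, C}: Farrow→C 11·11=121, Ashby→C 8·9=72, Upton→B 7·13=91, Ryde→C 3·4=12, Wirral→C 9·18=162, Galt→C 12·7=84, Milton→B 6·11=66, Largo→C 4·15=60. Service 668; fixed 264; total 932.
{A, C}: service 698 + fixed 256 = 954
{A, B, C}: Farrow→C 11·11=121, Ashby→A 5·9=45, Upton→B 7·13=91, Ryde→C 3·4=12, Wirral→A 9·18=162, Galt→A 2·7=14, Milton→B 6·11=66, Largo→C 4·15=60. Service 571; fixed 447; total 1018.
No other subset beats 907.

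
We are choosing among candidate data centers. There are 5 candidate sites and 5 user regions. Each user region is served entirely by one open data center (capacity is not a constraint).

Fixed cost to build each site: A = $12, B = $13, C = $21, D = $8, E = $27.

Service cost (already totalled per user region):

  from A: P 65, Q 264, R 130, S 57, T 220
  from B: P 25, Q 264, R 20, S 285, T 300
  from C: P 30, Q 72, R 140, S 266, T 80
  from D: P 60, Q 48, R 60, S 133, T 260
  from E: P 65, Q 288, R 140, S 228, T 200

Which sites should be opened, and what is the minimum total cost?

Open A, B, C and D; minimum total cost 284.

For any fixed open set, each user region goes to its cheapest open site; total = fixed + service.
{A, B, C, D}: P→B 25, Q→D 48, R→B 20, S→A 57, T→C 80. Service 230; fixed 54; total 284.
{A, B, C}: service 254 + fixed 46 = 300
{A, B, C, D, E}: service 230 + fixed 81 = 311
{D}: service 561 + fixed 8 = 569
No other subset beats 284.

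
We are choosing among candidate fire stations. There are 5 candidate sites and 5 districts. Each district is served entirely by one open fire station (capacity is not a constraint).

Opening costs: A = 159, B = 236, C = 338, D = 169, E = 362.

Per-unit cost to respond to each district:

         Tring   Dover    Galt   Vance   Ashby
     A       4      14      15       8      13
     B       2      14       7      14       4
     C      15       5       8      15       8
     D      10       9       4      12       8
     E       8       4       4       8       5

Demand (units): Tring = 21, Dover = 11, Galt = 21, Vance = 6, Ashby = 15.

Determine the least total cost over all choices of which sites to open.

For any fixed open set, each district goes to its cheapest open site; total = fixed + service.
{B}: Tring→B 2·21=42, Dover→B 14·11=154, Galt→B 7·21=147, Vance→B 14·6=84, Ashby→B 4·15=60. Service 487; fixed 236; total 723.
{D}: Tring→D 10·21=210, Dover→D 9·11=99, Galt→D 4·21=84, Vance→D 12·6=72, Ashby→D 8·15=120. Service 585; fixed 169; total 754.
{B, D}: service 357 + fixed 405 = 762
{A, B, C, D, E}: service 278 + fixed 1264 = 1542
No other subset beats 723.

Minimum total cost: 723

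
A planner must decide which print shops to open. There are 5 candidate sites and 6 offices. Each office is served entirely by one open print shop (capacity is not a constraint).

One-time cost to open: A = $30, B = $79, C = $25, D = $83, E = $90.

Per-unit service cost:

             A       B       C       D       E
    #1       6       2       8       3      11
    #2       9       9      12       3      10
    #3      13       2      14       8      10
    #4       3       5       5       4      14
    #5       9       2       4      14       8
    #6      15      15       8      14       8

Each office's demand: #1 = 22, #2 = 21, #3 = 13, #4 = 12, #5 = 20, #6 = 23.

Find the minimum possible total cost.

Minimum total cost: 592

For any fixed open set, each office goes to its cheapest open site; total = fixed + service.
{B, C, D}: #1→B 2·22=44, #2→D 3·21=63, #3→B 2·13=26, #4→D 4·12=48, #5→B 2·20=40, #6→C 8·23=184. Service 405; fixed 187; total 592.
{A, B, C, D}: service 393 + fixed 217 = 610
{B, C}: service 543 + fixed 104 = 647
{A, B, C, D, E}: service 393 + fixed 307 = 700
No other subset beats 592.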